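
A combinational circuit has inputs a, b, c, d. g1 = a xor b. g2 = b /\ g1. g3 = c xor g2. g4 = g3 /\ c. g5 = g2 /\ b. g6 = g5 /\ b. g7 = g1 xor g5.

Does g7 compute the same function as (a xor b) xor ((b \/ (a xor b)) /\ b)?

No

g1 = a xor b
g2 = b /\ g1 = b /\ (a xor b)
g5 = g2 /\ b = (b /\ (a xor b)) /\ b
g7 = g1 xor g5 = (a xor b) xor ((b /\ (a xor b)) /\ b)
At a=1, b=1, c=0, d=0: circuit gives 0, formula gives 1.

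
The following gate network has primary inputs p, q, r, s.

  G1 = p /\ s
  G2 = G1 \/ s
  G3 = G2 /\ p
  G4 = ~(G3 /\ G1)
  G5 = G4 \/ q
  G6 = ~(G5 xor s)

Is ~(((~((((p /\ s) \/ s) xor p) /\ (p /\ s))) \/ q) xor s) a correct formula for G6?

G1 = p /\ s
G2 = G1 \/ s = (p /\ s) \/ s
G3 = G2 /\ p = ((p /\ s) \/ s) /\ p
G4 = ~(G3 /\ G1) = ~((((p /\ s) \/ s) /\ p) /\ (p /\ s))
G5 = G4 \/ q = (~((((p /\ s) \/ s) /\ p) /\ (p /\ s))) \/ q
G6 = ~(G5 xor s) = ~(((~((((p /\ s) \/ s) /\ p) /\ (p /\ s))) \/ q) xor s)
At p=1, q=0, r=0, s=1: circuit gives 0, formula gives 1.

No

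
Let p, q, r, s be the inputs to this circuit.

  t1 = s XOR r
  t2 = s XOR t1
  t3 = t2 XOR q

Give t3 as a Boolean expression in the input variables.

(s XOR (s XOR r)) XOR q

t1 = s XOR r
t2 = s XOR t1 = s XOR (s XOR r)
t3 = t2 XOR q = (s XOR (s XOR r)) XOR q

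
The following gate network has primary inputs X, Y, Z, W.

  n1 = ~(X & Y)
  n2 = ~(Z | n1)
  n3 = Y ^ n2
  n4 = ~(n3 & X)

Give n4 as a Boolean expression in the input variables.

~((Y ^ (~(Z | (~(X & Y))))) & X)

n1 = ~(X & Y)
n2 = ~(Z | n1) = ~(Z | (~(X & Y)))
n3 = Y ^ n2 = Y ^ (~(Z | (~(X & Y))))
n4 = ~(n3 & X) = ~((Y ^ (~(Z | (~(X & Y))))) & X)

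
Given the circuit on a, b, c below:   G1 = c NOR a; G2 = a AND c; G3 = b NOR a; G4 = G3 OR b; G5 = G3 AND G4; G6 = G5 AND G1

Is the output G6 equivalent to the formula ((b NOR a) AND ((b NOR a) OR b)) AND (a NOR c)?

Yes

G1 = c NOR a
G3 = b NOR a
G4 = G3 OR b = (b NOR a) OR b
G5 = G3 AND G4 = (b NOR a) AND ((b NOR a) OR b)
G6 = G5 AND G1 = ((b NOR a) AND ((b NOR a) OR b)) AND (c NOR a)
At a=0, b=0, c=1: circuit gives 0, formula gives 0.
At a=0, b=0, c=0: circuit gives 1, formula gives 1.
Agrees on all 8 inputs.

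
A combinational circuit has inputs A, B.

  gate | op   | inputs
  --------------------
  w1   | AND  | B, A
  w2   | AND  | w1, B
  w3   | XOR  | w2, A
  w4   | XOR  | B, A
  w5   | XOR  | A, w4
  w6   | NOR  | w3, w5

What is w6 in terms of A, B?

w1 = B AND A
w2 = w1 AND B = (B AND A) AND B
w3 = w2 XOR A = ((B AND A) AND B) XOR A
w4 = B XOR A
w5 = A XOR w4 = A XOR (B XOR A)
w6 = w3 NOR w5 = (((B AND A) AND B) XOR A) NOR (A XOR (B XOR A))

(((B AND A) AND B) XOR A) NOR (A XOR (B XOR A))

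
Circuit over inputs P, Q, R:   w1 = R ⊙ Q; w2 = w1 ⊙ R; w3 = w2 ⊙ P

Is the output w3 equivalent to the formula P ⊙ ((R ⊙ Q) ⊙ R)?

w1 = R ⊙ Q
w2 = w1 ⊙ R = (R ⊙ Q) ⊙ R
w3 = w2 ⊙ P = ((R ⊙ Q) ⊙ R) ⊙ P
At P=0, Q=1, R=0: circuit gives 0, formula gives 0.
At P=0, Q=0, R=0: circuit gives 1, formula gives 1.
Agrees on all 8 inputs.

Yes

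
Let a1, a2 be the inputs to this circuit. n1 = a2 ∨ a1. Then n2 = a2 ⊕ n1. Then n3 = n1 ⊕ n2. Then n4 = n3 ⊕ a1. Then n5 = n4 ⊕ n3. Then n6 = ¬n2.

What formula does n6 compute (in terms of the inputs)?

n1 = a2 ∨ a1
n2 = a2 ⊕ n1 = a2 ⊕ (a2 ∨ a1)
n6 = ¬n2 = ¬(a2 ⊕ (a2 ∨ a1))

¬(a2 ⊕ (a2 ∨ a1))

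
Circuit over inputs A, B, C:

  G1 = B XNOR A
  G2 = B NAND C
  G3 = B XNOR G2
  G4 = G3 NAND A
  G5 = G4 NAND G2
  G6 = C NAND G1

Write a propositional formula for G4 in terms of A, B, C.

(B XNOR (B NAND C)) NAND A

G2 = B NAND C
G3 = B XNOR G2 = B XNOR (B NAND C)
G4 = G3 NAND A = (B XNOR (B NAND C)) NAND A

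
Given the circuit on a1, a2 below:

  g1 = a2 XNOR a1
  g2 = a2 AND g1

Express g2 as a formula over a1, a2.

a2 AND (a2 XNOR a1)

g1 = a2 XNOR a1
g2 = a2 AND g1 = a2 AND (a2 XNOR a1)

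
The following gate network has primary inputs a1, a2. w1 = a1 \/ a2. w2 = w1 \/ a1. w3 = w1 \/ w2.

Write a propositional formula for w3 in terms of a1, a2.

(a1 \/ a2) \/ ((a1 \/ a2) \/ a1)

w1 = a1 \/ a2
w2 = w1 \/ a1 = (a1 \/ a2) \/ a1
w3 = w1 \/ w2 = (a1 \/ a2) \/ ((a1 \/ a2) \/ a1)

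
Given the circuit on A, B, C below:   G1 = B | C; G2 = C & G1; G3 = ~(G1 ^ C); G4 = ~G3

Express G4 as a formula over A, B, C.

~(~((B | C) ^ C))

G1 = B | C
G3 = ~(G1 ^ C) = ~((B | C) ^ C)
G4 = ~G3 = ~(~((B | C) ^ C))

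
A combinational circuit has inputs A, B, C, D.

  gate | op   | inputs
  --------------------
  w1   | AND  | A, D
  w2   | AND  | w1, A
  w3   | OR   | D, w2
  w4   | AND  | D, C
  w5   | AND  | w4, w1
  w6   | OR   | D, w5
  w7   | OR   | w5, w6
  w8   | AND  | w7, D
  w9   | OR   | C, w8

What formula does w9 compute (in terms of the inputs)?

w1 = A AND D
w4 = D AND C
w5 = w4 AND w1 = (D AND C) AND (A AND D)
w6 = D OR w5 = D OR ((D AND C) AND (A AND D))
w7 = w5 OR w6 = ((D AND C) AND (A AND D)) OR (D OR ((D AND C) AND (A AND D)))
w8 = w7 AND D = (((D AND C) AND (A AND D)) OR (D OR ((D AND C) AND (A AND D)))) AND D
w9 = C OR w8 = C OR ((((D AND C) AND (A AND D)) OR (D OR ((D AND C) AND (A AND D)))) AND D)

C OR ((((D AND C) AND (A AND D)) OR (D OR ((D AND C) AND (A AND D)))) AND D)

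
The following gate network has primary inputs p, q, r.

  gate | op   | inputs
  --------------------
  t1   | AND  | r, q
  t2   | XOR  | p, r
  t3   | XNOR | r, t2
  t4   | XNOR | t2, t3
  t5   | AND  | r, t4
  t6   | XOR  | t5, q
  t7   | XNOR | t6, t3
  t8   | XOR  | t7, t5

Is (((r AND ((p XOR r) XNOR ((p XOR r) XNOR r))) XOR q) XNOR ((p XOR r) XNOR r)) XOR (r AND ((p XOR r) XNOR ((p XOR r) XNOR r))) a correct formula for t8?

t2 = p XOR r
t3 = r XNOR t2 = r XNOR (p XOR r)
t4 = t2 XNOR t3 = (p XOR r) XNOR (r XNOR (p XOR r))
t5 = r AND t4 = r AND ((p XOR r) XNOR (r XNOR (p XOR r)))
t6 = t5 XOR q = (r AND ((p XOR r) XNOR (r XNOR (p XOR r)))) XOR q
t7 = t6 XNOR t3 = ((r AND ((p XOR r) XNOR (r XNOR (p XOR r)))) XOR q) XNOR (r XNOR (p XOR r))
t8 = t7 XOR t5 = (((r AND ((p XOR r) XNOR (r XNOR (p XOR r)))) XOR q) XNOR (r XNOR (p XOR r))) XOR (r AND ((p XOR r) XNOR (r XNOR (p XOR r))))
At p=0, q=0, r=0: circuit gives 0, formula gives 0.
At p=0, q=1, r=0: circuit gives 1, formula gives 1.
Agrees on all 8 inputs.

Yes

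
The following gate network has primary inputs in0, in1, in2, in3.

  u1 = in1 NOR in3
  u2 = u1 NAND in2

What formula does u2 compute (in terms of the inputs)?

u1 = in1 NOR in3
u2 = u1 NAND in2 = (in1 NOR in3) NAND in2

(in1 NOR in3) NAND in2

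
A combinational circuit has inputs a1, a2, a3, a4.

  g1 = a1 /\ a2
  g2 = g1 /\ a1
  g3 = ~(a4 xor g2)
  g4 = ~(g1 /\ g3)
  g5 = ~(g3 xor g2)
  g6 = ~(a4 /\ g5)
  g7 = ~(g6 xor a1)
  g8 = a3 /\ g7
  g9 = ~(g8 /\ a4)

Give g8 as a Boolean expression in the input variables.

a3 /\ (~((~(a4 /\ (~((~(a4 xor ((a1 /\ a2) /\ a1))) xor ((a1 /\ a2) /\ a1))))) xor a1))

g1 = a1 /\ a2
g2 = g1 /\ a1 = (a1 /\ a2) /\ a1
g3 = ~(a4 xor g2) = ~(a4 xor ((a1 /\ a2) /\ a1))
g5 = ~(g3 xor g2) = ~((~(a4 xor ((a1 /\ a2) /\ a1))) xor ((a1 /\ a2) /\ a1))
g6 = ~(a4 /\ g5) = ~(a4 /\ (~((~(a4 xor ((a1 /\ a2) /\ a1))) xor ((a1 /\ a2) /\ a1))))
g7 = ~(g6 xor a1) = ~((~(a4 /\ (~((~(a4 xor ((a1 /\ a2) /\ a1))) xor ((a1 /\ a2) /\ a1))))) xor a1)
g8 = a3 /\ g7 = a3 /\ (~((~(a4 /\ (~((~(a4 xor ((a1 /\ a2) /\ a1))) xor ((a1 /\ a2) /\ a1))))) xor a1))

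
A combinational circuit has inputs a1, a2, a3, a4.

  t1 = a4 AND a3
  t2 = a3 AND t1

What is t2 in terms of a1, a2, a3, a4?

t1 = a4 AND a3
t2 = a3 AND t1 = a3 AND (a4 AND a3)

a3 AND (a4 AND a3)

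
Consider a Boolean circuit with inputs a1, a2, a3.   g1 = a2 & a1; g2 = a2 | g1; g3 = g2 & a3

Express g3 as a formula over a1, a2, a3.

g1 = a2 & a1
g2 = a2 | g1 = a2 | (a2 & a1)
g3 = g2 & a3 = (a2 | (a2 & a1)) & a3

(a2 | (a2 & a1)) & a3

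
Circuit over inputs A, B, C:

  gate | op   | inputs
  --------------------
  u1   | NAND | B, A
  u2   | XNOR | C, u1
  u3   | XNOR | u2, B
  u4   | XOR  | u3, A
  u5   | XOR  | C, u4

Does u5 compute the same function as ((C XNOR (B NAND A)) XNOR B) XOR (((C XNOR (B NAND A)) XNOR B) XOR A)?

No

u1 = B NAND A
u2 = C XNOR u1 = C XNOR (B NAND A)
u3 = u2 XNOR B = (C XNOR (B NAND A)) XNOR B
u4 = u3 XOR A = ((C XNOR (B NAND A)) XNOR B) XOR A
u5 = C XOR u4 = C XOR (((C XNOR (B NAND A)) XNOR B) XOR A)
At A=0, B=0, C=0: circuit gives 1, formula gives 0.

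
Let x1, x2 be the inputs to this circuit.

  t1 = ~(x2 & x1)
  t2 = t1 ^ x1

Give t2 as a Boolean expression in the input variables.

t1 = ~(x2 & x1)
t2 = t1 ^ x1 = (~(x2 & x1)) ^ x1

(~(x2 & x1)) ^ x1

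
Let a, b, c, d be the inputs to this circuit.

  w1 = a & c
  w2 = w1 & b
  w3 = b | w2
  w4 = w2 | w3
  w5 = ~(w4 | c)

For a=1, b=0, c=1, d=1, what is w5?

0

w1 = 1 & 1 = 1
w2 = 1 & 0 = 0
w3 = 0 | 0 = 0
w4 = 0 | 0 = 0
w5 = ~(0 | 1) = 0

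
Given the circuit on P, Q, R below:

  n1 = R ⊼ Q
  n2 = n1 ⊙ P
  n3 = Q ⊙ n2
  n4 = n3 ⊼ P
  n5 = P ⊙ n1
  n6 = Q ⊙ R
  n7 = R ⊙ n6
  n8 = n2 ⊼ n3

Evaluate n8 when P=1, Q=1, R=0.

n1 = 0 ⊼ 1 = 1
n2 = 1 ⊙ 1 = 1
n3 = 1 ⊙ 1 = 1
n8 = 1 ⊼ 1 = 0

0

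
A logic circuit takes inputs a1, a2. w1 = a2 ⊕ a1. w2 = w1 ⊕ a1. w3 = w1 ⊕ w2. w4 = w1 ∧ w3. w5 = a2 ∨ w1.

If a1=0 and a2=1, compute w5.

1

w1 = 1 ⊕ 0 = 1
w5 = 1 ∨ 1 = 1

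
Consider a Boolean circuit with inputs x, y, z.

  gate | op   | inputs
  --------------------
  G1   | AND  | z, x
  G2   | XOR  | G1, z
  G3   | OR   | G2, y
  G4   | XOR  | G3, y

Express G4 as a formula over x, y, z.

(((z AND x) XOR z) OR y) XOR y

G1 = z AND x
G2 = G1 XOR z = (z AND x) XOR z
G3 = G2 OR y = ((z AND x) XOR z) OR y
G4 = G3 XOR y = (((z AND x) XOR z) OR y) XOR y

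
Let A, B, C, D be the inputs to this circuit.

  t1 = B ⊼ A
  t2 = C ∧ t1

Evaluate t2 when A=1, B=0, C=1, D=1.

t1 = 0 ⊼ 1 = 1
t2 = 1 ∧ 1 = 1

1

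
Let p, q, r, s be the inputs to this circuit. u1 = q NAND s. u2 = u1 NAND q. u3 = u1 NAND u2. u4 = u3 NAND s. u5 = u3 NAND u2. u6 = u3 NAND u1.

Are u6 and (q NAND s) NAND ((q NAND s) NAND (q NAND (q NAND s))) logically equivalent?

Yes

u1 = q NAND s
u2 = u1 NAND q = (q NAND s) NAND q
u3 = u1 NAND u2 = (q NAND s) NAND ((q NAND s) NAND q)
u6 = u3 NAND u1 = ((q NAND s) NAND ((q NAND s) NAND q)) NAND (q NAND s)
At p=0, q=1, r=0, s=0: circuit gives 0, formula gives 0.
At p=0, q=0, r=0, s=0: circuit gives 1, formula gives 1.
Agrees on all 16 inputs.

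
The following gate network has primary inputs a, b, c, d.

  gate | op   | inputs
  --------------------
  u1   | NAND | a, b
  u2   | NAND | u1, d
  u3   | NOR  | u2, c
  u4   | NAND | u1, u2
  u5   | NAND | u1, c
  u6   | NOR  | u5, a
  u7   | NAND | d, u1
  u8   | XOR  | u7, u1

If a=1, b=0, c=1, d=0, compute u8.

0

u1 = 1 NAND 0 = 1
u7 = 0 NAND 1 = 1
u8 = 1 XOR 1 = 0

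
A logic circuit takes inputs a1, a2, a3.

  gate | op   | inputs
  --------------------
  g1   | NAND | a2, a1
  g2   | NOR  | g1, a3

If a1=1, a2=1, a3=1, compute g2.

g1 = 1 NAND 1 = 0
g2 = 0 NOR 1 = 0

0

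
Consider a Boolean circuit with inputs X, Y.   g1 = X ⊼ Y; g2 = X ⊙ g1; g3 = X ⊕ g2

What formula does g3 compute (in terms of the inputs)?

g1 = X ⊼ Y
g2 = X ⊙ g1 = X ⊙ (X ⊼ Y)
g3 = X ⊕ g2 = X ⊕ (X ⊙ (X ⊼ Y))

X ⊕ (X ⊙ (X ⊼ Y))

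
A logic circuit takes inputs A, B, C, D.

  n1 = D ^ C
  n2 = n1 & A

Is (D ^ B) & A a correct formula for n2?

n1 = D ^ C
n2 = n1 & A = (D ^ C) & A
At A=1, B=0, C=1, D=0: circuit gives 1, formula gives 0.

No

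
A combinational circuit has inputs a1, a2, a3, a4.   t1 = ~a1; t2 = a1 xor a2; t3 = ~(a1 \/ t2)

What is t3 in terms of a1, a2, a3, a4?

t2 = a1 xor a2
t3 = ~(a1 \/ t2) = ~(a1 \/ (a1 xor a2))

~(a1 \/ (a1 xor a2))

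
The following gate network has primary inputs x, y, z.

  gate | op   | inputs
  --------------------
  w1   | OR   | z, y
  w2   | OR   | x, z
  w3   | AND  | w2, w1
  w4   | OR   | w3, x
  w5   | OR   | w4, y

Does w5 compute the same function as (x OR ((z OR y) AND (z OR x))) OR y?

w1 = z OR y
w2 = x OR z
w3 = w2 AND w1 = (x OR z) AND (z OR y)
w4 = w3 OR x = ((x OR z) AND (z OR y)) OR x
w5 = w4 OR y = (((x OR z) AND (z OR y)) OR x) OR y
At x=0, y=0, z=0: circuit gives 0, formula gives 0.
At x=0, y=0, z=1: circuit gives 1, formula gives 1.
Agrees on all 8 inputs.

Yes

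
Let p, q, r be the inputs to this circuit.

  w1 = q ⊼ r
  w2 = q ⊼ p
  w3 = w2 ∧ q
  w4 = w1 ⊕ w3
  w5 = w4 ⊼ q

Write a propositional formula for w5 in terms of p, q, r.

w1 = q ⊼ r
w2 = q ⊼ p
w3 = w2 ∧ q = (q ⊼ p) ∧ q
w4 = w1 ⊕ w3 = (q ⊼ r) ⊕ ((q ⊼ p) ∧ q)
w5 = w4 ⊼ q = ((q ⊼ r) ⊕ ((q ⊼ p) ∧ q)) ⊼ q

((q ⊼ r) ⊕ ((q ⊼ p) ∧ q)) ⊼ q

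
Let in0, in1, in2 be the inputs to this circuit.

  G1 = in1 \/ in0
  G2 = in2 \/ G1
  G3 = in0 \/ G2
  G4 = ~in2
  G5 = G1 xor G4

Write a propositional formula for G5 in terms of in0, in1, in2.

G1 = in1 \/ in0
G4 = ~in2
G5 = G1 xor G4 = (in1 \/ in0) xor ~in2

(in1 \/ in0) xor ~in2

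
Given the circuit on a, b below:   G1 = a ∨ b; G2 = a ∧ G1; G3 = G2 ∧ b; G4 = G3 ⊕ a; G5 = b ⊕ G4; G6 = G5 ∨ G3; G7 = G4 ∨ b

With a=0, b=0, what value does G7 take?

G1 = 0 ∨ 0 = 0
G2 = 0 ∧ 0 = 0
G3 = 0 ∧ 0 = 0
G4 = 0 ⊕ 0 = 0
G7 = 0 ∨ 0 = 0

0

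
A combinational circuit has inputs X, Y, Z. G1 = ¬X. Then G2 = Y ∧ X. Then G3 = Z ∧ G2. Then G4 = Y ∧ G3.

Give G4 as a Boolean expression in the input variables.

G2 = Y ∧ X
G3 = Z ∧ G2 = Z ∧ (Y ∧ X)
G4 = Y ∧ G3 = Y ∧ (Z ∧ (Y ∧ X))

Y ∧ (Z ∧ (Y ∧ X))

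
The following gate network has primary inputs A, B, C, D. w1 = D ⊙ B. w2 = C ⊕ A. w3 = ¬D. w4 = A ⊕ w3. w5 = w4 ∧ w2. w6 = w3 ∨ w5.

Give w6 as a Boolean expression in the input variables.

w2 = C ⊕ A
w3 = ¬D
w4 = A ⊕ w3 = A ⊕ ¬D
w5 = w4 ∧ w2 = (A ⊕ ¬D) ∧ (C ⊕ A)
w6 = w3 ∨ w5 = ¬D ∨ ((A ⊕ ¬D) ∧ (C ⊕ A))

¬D ∨ ((A ⊕ ¬D) ∧ (C ⊕ A))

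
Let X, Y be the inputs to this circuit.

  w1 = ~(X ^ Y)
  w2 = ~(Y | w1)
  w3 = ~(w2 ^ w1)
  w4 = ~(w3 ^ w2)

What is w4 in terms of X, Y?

w1 = ~(X ^ Y)
w2 = ~(Y | w1) = ~(Y | (~(X ^ Y)))
w3 = ~(w2 ^ w1) = ~((~(Y | (~(X ^ Y)))) ^ (~(X ^ Y)))
w4 = ~(w3 ^ w2) = ~((~((~(Y | (~(X ^ Y)))) ^ (~(X ^ Y)))) ^ (~(Y | (~(X ^ Y)))))

~((~((~(Y | (~(X ^ Y)))) ^ (~(X ^ Y)))) ^ (~(Y | (~(X ^ Y)))))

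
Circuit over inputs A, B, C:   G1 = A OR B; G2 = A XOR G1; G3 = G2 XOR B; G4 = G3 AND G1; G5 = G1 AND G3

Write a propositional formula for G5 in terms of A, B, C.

G1 = A OR B
G2 = A XOR G1 = A XOR (A OR B)
G3 = G2 XOR B = (A XOR (A OR B)) XOR B
G5 = G1 AND G3 = (A OR B) AND ((A XOR (A OR B)) XOR B)

(A OR B) AND ((A XOR (A OR B)) XOR B)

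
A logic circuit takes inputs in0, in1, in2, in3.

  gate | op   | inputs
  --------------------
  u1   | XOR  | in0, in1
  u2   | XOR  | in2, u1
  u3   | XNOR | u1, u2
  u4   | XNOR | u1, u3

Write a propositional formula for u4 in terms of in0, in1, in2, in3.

(in0 XOR in1) XNOR ((in0 XOR in1) XNOR (in2 XOR (in0 XOR in1)))

u1 = in0 XOR in1
u2 = in2 XOR u1 = in2 XOR (in0 XOR in1)
u3 = u1 XNOR u2 = (in0 XOR in1) XNOR (in2 XOR (in0 XOR in1))
u4 = u1 XNOR u3 = (in0 XOR in1) XNOR ((in0 XOR in1) XNOR (in2 XOR (in0 XOR in1)))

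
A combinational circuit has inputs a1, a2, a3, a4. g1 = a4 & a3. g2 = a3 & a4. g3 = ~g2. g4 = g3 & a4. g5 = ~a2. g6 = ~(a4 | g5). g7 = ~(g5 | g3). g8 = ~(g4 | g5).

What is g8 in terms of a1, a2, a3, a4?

~((~(a3 & a4) & a4) | ~a2)

g2 = a3 & a4
g3 = ~g2 = ~(a3 & a4)
g4 = g3 & a4 = ~(a3 & a4) & a4
g5 = ~a2
g8 = ~(g4 | g5) = ~((~(a3 & a4) & a4) | ~a2)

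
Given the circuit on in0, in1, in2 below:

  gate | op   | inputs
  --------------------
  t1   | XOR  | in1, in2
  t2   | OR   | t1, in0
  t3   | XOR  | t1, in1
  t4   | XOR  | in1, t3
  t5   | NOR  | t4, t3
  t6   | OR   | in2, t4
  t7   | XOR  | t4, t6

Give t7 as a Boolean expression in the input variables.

(in1 XOR ((in1 XOR in2) XOR in1)) XOR (in2 OR (in1 XOR ((in1 XOR in2) XOR in1)))

t1 = in1 XOR in2
t3 = t1 XOR in1 = (in1 XOR in2) XOR in1
t4 = in1 XOR t3 = in1 XOR ((in1 XOR in2) XOR in1)
t6 = in2 OR t4 = in2 OR (in1 XOR ((in1 XOR in2) XOR in1))
t7 = t4 XOR t6 = (in1 XOR ((in1 XOR in2) XOR in1)) XOR (in2 OR (in1 XOR ((in1 XOR in2) XOR in1)))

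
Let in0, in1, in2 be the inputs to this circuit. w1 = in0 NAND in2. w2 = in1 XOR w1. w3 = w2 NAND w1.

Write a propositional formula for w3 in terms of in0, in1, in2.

(in1 XOR (in0 NAND in2)) NAND (in0 NAND in2)

w1 = in0 NAND in2
w2 = in1 XOR w1 = in1 XOR (in0 NAND in2)
w3 = w2 NAND w1 = (in1 XOR (in0 NAND in2)) NAND (in0 NAND in2)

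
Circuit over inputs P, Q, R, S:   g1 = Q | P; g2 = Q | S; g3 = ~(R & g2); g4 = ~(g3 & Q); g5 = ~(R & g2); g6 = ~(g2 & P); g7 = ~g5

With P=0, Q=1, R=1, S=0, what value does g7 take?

1

g2 = 1 | 0 = 1
g5 = ~(1 & 1) = 0
g7 = ~0 = 1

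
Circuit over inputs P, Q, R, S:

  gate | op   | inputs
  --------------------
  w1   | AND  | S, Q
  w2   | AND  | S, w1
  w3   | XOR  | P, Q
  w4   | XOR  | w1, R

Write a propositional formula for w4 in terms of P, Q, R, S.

(S AND Q) XOR R

w1 = S AND Q
w4 = w1 XOR R = (S AND Q) XOR R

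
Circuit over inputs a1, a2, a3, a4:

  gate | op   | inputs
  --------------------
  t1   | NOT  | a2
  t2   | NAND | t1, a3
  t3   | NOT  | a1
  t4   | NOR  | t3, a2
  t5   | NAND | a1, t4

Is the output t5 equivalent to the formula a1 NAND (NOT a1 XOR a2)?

t3 = NOT a1
t4 = t3 NOR a2 = NOT a1 NOR a2
t5 = a1 NAND t4 = a1 NAND (NOT a1 NOR a2)
At a1=1, a2=0, a3=0, a4=0: circuit gives 0, formula gives 1.

No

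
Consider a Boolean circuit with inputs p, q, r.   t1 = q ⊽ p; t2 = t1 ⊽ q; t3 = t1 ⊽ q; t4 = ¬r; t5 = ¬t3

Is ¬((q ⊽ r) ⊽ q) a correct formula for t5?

t1 = q ⊽ p
t3 = t1 ⊽ q = (q ⊽ p) ⊽ q
t5 = ¬t3 = ¬((q ⊽ p) ⊽ q)
At p=0, q=0, r=1: circuit gives 1, formula gives 0.

No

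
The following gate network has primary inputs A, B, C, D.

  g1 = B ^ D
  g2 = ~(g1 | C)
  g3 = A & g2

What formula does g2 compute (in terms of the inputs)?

g1 = B ^ D
g2 = ~(g1 | C) = ~((B ^ D) | C)

~((B ^ D) | C)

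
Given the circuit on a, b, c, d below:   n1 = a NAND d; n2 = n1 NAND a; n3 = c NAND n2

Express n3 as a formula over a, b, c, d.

n1 = a NAND d
n2 = n1 NAND a = (a NAND d) NAND a
n3 = c NAND n2 = c NAND ((a NAND d) NAND a)

c NAND ((a NAND d) NAND a)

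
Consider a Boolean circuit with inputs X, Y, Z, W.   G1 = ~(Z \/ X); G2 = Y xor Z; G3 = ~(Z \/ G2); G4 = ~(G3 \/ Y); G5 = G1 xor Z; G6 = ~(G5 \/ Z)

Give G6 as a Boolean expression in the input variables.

G1 = ~(Z \/ X)
G5 = G1 xor Z = (~(Z \/ X)) xor Z
G6 = ~(G5 \/ Z) = ~(((~(Z \/ X)) xor Z) \/ Z)

~(((~(Z \/ X)) xor Z) \/ Z)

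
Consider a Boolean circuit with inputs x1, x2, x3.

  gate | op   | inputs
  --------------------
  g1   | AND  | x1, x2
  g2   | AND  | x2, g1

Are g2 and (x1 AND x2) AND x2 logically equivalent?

g1 = x1 AND x2
g2 = x2 AND g1 = x2 AND (x1 AND x2)
At x1=0, x2=0, x3=0: circuit gives 0, formula gives 0.
At x1=1, x2=1, x3=0: circuit gives 1, formula gives 1.
Agrees on all 8 inputs.

Yes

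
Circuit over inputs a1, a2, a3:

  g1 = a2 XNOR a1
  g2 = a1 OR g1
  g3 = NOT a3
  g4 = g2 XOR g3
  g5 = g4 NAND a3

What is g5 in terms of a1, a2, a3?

g1 = a2 XNOR a1
g2 = a1 OR g1 = a1 OR (a2 XNOR a1)
g3 = NOT a3
g4 = g2 XOR g3 = (a1 OR (a2 XNOR a1)) XOR NOT a3
g5 = g4 NAND a3 = ((a1 OR (a2 XNOR a1)) XOR NOT a3) NAND a3

((a1 OR (a2 XNOR a1)) XOR NOT a3) NAND a3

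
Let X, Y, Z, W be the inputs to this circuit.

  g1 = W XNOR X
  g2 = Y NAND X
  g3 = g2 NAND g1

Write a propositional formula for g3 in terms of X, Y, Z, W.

(Y NAND X) NAND (W XNOR X)

g1 = W XNOR X
g2 = Y NAND X
g3 = g2 NAND g1 = (Y NAND X) NAND (W XNOR X)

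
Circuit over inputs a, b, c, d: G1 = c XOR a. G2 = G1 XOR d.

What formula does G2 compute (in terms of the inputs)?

G1 = c XOR a
G2 = G1 XOR d = (c XOR a) XOR d

(c XOR a) XOR d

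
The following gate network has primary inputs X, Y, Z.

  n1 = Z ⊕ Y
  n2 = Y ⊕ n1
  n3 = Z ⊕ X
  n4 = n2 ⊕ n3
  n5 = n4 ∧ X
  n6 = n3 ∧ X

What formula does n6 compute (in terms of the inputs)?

n3 = Z ⊕ X
n6 = n3 ∧ X = (Z ⊕ X) ∧ X

(Z ⊕ X) ∧ X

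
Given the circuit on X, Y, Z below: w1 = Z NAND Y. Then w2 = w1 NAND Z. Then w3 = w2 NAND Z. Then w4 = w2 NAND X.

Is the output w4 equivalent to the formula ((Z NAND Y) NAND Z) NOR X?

No

w1 = Z NAND Y
w2 = w1 NAND Z = (Z NAND Y) NAND Z
w4 = w2 NAND X = ((Z NAND Y) NAND Z) NAND X
At X=0, Y=0, Z=0: circuit gives 1, formula gives 0.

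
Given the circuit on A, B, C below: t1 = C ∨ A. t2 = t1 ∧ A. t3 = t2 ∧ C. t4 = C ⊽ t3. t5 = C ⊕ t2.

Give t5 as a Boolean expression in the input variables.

C ⊕ ((C ∨ A) ∧ A)

t1 = C ∨ A
t2 = t1 ∧ A = (C ∨ A) ∧ A
t5 = C ⊕ t2 = C ⊕ ((C ∨ A) ∧ A)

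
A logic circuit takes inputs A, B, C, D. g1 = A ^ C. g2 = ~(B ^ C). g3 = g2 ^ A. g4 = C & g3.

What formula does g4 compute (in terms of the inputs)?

C & ((~(B ^ C)) ^ A)

g2 = ~(B ^ C)
g3 = g2 ^ A = (~(B ^ C)) ^ A
g4 = C & g3 = C & ((~(B ^ C)) ^ A)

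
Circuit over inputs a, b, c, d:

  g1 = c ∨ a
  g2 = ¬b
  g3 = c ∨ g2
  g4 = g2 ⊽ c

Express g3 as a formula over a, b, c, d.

g2 = ¬b
g3 = c ∨ g2 = c ∨ ¬b

c ∨ ¬b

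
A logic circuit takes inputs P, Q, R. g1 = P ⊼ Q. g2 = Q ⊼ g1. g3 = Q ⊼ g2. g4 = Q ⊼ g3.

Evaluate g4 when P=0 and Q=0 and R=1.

g1 = 0 ⊼ 0 = 1
g2 = 0 ⊼ 1 = 1
g3 = 0 ⊼ 1 = 1
g4 = 0 ⊼ 1 = 1

1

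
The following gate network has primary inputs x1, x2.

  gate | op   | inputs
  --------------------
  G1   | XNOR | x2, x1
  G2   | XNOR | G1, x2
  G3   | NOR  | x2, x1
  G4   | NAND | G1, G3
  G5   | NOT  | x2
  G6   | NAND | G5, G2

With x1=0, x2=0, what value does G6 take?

1

G1 = 0 XNOR 0 = 1
G2 = 1 XNOR 0 = 0
G5 = NOT 0 = 1
G6 = 1 NAND 0 = 1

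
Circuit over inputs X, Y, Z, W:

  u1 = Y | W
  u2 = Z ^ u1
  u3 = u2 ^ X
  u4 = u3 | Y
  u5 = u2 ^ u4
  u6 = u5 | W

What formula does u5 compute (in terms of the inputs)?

u1 = Y | W
u2 = Z ^ u1 = Z ^ (Y | W)
u3 = u2 ^ X = (Z ^ (Y | W)) ^ X
u4 = u3 | Y = ((Z ^ (Y | W)) ^ X) | Y
u5 = u2 ^ u4 = (Z ^ (Y | W)) ^ (((Z ^ (Y | W)) ^ X) | Y)

(Z ^ (Y | W)) ^ (((Z ^ (Y | W)) ^ X) | Y)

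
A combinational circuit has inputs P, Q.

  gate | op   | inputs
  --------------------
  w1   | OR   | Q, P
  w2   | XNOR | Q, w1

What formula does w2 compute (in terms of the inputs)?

Q XNOR (Q OR P)

w1 = Q OR P
w2 = Q XNOR w1 = Q XNOR (Q OR P)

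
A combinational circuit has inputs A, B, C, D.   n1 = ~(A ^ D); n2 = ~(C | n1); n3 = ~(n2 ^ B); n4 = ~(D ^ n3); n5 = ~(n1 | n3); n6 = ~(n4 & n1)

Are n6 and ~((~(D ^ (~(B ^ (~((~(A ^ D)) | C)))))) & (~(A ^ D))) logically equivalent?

n1 = ~(A ^ D)
n2 = ~(C | n1) = ~(C | (~(A ^ D)))
n3 = ~(n2 ^ B) = ~((~(C | (~(A ^ D)))) ^ B)
n4 = ~(D ^ n3) = ~(D ^ (~((~(C | (~(A ^ D)))) ^ B)))
n6 = ~(n4 & n1) = ~((~(D ^ (~((~(C | (~(A ^ D)))) ^ B)))) & (~(A ^ D)))
At A=0, B=1, C=0, D=0: circuit gives 0, formula gives 0.
At A=0, B=0, C=0, D=0: circuit gives 1, formula gives 1.
Agrees on all 16 inputs.

Yes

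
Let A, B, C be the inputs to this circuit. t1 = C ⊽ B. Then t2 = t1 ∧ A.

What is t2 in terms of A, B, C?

(C ⊽ B) ∧ A

t1 = C ⊽ B
t2 = t1 ∧ A = (C ⊽ B) ∧ A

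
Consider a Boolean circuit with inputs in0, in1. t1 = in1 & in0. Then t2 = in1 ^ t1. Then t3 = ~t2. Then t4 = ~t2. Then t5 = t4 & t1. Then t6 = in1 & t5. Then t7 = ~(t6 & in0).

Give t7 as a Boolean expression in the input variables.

t1 = in1 & in0
t2 = in1 ^ t1 = in1 ^ (in1 & in0)
t4 = ~t2 = ~(in1 ^ (in1 & in0))
t5 = t4 & t1 = ~(in1 ^ (in1 & in0)) & (in1 & in0)
t6 = in1 & t5 = in1 & (~(in1 ^ (in1 & in0)) & (in1 & in0))
t7 = ~(t6 & in0) = ~((in1 & (~(in1 ^ (in1 & in0)) & (in1 & in0))) & in0)

~((in1 & (~(in1 ^ (in1 & in0)) & (in1 & in0))) & in0)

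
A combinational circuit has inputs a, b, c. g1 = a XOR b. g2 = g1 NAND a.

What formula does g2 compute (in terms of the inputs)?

(a XOR b) NAND a

g1 = a XOR b
g2 = g1 NAND a = (a XOR b) NAND a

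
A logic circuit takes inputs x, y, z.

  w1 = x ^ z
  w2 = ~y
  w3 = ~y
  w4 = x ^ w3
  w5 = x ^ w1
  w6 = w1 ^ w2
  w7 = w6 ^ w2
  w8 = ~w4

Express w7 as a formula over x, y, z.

((x ^ z) ^ ~y) ^ ~y

w1 = x ^ z
w2 = ~y
w6 = w1 ^ w2 = (x ^ z) ^ ~y
w7 = w6 ^ w2 = ((x ^ z) ^ ~y) ^ ~y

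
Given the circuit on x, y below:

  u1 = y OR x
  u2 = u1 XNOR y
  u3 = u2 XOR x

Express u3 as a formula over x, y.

((y OR x) XNOR y) XOR x

u1 = y OR x
u2 = u1 XNOR y = (y OR x) XNOR y
u3 = u2 XOR x = ((y OR x) XNOR y) XOR x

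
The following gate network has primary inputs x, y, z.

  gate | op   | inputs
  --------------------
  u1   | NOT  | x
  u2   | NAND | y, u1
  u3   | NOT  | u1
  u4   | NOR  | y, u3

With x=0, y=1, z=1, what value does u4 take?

0

u1 = NOT 0 = 1
u3 = NOT 1 = 0
u4 = 1 NOR 0 = 0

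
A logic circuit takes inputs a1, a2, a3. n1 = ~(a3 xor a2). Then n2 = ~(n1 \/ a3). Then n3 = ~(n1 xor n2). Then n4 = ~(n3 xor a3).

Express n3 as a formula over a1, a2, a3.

~((~(a3 xor a2)) xor (~((~(a3 xor a2)) \/ a3)))

n1 = ~(a3 xor a2)
n2 = ~(n1 \/ a3) = ~((~(a3 xor a2)) \/ a3)
n3 = ~(n1 xor n2) = ~((~(a3 xor a2)) xor (~((~(a3 xor a2)) \/ a3)))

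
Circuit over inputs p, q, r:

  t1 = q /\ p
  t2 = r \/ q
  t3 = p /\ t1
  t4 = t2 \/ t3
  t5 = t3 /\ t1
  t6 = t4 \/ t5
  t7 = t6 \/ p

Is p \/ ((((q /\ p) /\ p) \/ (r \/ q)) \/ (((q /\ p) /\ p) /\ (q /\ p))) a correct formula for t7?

t1 = q /\ p
t2 = r \/ q
t3 = p /\ t1 = p /\ (q /\ p)
t4 = t2 \/ t3 = (r \/ q) \/ (p /\ (q /\ p))
t5 = t3 /\ t1 = (p /\ (q /\ p)) /\ (q /\ p)
t6 = t4 \/ t5 = ((r \/ q) \/ (p /\ (q /\ p))) \/ ((p /\ (q /\ p)) /\ (q /\ p))
t7 = t6 \/ p = (((r \/ q) \/ (p /\ (q /\ p))) \/ ((p /\ (q /\ p)) /\ (q /\ p))) \/ p
At p=0, q=0, r=0: circuit gives 0, formula gives 0.
At p=0, q=0, r=1: circuit gives 1, formula gives 1.
Agrees on all 8 inputs.

Yes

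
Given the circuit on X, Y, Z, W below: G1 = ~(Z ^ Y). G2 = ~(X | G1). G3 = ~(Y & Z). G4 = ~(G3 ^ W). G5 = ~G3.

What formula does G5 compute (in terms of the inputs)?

G3 = ~(Y & Z)
G5 = ~G3 = ~(~(Y & Z))

~(~(Y & Z))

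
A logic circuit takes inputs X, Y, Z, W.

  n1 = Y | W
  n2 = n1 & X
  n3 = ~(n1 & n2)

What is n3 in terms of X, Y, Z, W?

n1 = Y | W
n2 = n1 & X = (Y | W) & X
n3 = ~(n1 & n2) = ~((Y | W) & ((Y | W) & X))

~((Y | W) & ((Y | W) & X))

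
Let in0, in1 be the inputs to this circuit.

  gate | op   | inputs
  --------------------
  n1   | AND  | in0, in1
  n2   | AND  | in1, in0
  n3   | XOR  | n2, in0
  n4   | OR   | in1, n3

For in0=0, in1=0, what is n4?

0

n2 = 0 AND 0 = 0
n3 = 0 XOR 0 = 0
n4 = 0 OR 0 = 0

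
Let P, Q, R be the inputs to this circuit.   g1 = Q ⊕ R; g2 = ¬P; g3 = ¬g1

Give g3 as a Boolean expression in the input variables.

¬(Q ⊕ R)

g1 = Q ⊕ R
g3 = ¬g1 = ¬(Q ⊕ R)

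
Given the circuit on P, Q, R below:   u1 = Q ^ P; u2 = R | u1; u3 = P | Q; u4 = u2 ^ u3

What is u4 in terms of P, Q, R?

u1 = Q ^ P
u2 = R | u1 = R | (Q ^ P)
u3 = P | Q
u4 = u2 ^ u3 = (R | (Q ^ P)) ^ (P | Q)

(R | (Q ^ P)) ^ (P | Q)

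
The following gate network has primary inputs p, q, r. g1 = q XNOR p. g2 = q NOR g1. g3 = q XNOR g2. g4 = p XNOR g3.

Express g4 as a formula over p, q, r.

p XNOR (q XNOR (q NOR (q XNOR p)))

g1 = q XNOR p
g2 = q NOR g1 = q NOR (q XNOR p)
g3 = q XNOR g2 = q XNOR (q NOR (q XNOR p))
g4 = p XNOR g3 = p XNOR (q XNOR (q NOR (q XNOR p)))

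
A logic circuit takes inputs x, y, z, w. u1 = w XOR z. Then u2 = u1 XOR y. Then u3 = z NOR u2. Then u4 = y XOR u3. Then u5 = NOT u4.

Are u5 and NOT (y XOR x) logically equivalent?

No

u1 = w XOR z
u2 = u1 XOR y = (w XOR z) XOR y
u3 = z NOR u2 = z NOR ((w XOR z) XOR y)
u4 = y XOR u3 = y XOR (z NOR ((w XOR z) XOR y))
u5 = NOT u4 = NOT (y XOR (z NOR ((w XOR z) XOR y)))
At x=0, y=0, z=0, w=0: circuit gives 0, formula gives 1.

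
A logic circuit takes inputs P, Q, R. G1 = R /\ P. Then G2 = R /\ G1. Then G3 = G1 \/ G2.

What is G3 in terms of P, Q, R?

G1 = R /\ P
G2 = R /\ G1 = R /\ (R /\ P)
G3 = G1 \/ G2 = (R /\ P) \/ (R /\ (R /\ P))

(R /\ P) \/ (R /\ (R /\ P))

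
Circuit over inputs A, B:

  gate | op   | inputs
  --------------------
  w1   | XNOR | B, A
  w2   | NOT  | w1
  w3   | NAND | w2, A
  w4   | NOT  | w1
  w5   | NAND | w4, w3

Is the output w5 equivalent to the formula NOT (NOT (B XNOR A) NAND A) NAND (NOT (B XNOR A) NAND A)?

No

w1 = B XNOR A
w2 = NOT w1 = NOT (B XNOR A)
w3 = w2 NAND A = NOT (B XNOR A) NAND A
w4 = NOT w1 = NOT (B XNOR A)
w5 = w4 NAND w3 = NOT (B XNOR A) NAND (NOT (B XNOR A) NAND A)
At A=0, B=1: circuit gives 0, formula gives 1.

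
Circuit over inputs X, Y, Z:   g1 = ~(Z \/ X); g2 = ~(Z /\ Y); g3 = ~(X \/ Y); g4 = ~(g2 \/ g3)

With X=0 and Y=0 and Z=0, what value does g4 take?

g2 = ~(0 /\ 0) = 1
g3 = ~(0 \/ 0) = 1
g4 = ~(1 \/ 1) = 0

0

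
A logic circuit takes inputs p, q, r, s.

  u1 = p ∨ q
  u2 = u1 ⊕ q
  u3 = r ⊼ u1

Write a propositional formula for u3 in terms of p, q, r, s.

r ⊼ (p ∨ q)

u1 = p ∨ q
u3 = r ⊼ u1 = r ⊼ (p ∨ q)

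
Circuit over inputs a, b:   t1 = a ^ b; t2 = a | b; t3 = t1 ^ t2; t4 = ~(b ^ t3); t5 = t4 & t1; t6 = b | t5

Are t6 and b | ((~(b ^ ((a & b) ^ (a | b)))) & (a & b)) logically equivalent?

No

t1 = a ^ b
t2 = a | b
t3 = t1 ^ t2 = (a ^ b) ^ (a | b)
t4 = ~(b ^ t3) = ~(b ^ ((a ^ b) ^ (a | b)))
t5 = t4 & t1 = (~(b ^ ((a ^ b) ^ (a | b)))) & (a ^ b)
t6 = b | t5 = b | ((~(b ^ ((a ^ b) ^ (a | b)))) & (a ^ b))
At a=1, b=0: circuit gives 1, formula gives 0.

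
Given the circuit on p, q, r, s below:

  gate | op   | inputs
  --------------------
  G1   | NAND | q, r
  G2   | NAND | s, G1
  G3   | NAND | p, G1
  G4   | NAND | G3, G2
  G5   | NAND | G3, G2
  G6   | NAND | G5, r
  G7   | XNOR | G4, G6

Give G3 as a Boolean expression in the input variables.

G1 = q NAND r
G3 = p NAND G1 = p NAND (q NAND r)

p NAND (q NAND r)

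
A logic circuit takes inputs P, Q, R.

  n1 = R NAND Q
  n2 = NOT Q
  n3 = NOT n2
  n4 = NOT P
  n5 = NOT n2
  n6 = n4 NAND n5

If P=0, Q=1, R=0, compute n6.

0

n2 = NOT 1 = 0
n4 = NOT 0 = 1
n5 = NOT 0 = 1
n6 = 1 NAND 1 = 0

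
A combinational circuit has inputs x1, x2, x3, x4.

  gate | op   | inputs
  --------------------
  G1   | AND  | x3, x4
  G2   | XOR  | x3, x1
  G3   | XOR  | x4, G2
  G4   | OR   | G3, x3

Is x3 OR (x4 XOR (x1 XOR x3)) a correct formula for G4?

Yes

G2 = x3 XOR x1
G3 = x4 XOR G2 = x4 XOR (x3 XOR x1)
G4 = G3 OR x3 = (x4 XOR (x3 XOR x1)) OR x3
At x1=0, x2=0, x3=0, x4=0: circuit gives 0, formula gives 0.
At x1=0, x2=0, x3=0, x4=1: circuit gives 1, formula gives 1.
Agrees on all 16 inputs.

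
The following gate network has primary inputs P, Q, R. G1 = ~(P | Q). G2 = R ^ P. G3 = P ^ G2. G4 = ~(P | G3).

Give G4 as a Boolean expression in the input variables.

~(P | (P ^ (R ^ P)))

G2 = R ^ P
G3 = P ^ G2 = P ^ (R ^ P)
G4 = ~(P | G3) = ~(P | (P ^ (R ^ P)))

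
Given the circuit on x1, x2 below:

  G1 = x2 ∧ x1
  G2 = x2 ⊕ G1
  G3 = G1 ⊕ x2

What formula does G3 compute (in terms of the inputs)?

G1 = x2 ∧ x1
G3 = G1 ⊕ x2 = (x2 ∧ x1) ⊕ x2

(x2 ∧ x1) ⊕ x2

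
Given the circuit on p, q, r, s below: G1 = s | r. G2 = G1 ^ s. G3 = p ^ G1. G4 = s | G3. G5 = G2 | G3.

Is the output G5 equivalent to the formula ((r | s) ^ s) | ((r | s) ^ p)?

Yes

G1 = s | r
G2 = G1 ^ s = (s | r) ^ s
G3 = p ^ G1 = p ^ (s | r)
G5 = G2 | G3 = ((s | r) ^ s) | (p ^ (s | r))
At p=0, q=0, r=0, s=0: circuit gives 0, formula gives 0.
At p=0, q=0, r=0, s=1: circuit gives 1, formula gives 1.
Agrees on all 16 inputs.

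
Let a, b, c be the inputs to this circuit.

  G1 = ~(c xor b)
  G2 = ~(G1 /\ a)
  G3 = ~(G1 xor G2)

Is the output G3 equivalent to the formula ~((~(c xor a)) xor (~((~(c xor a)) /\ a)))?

G1 = ~(c xor b)
G2 = ~(G1 /\ a) = ~((~(c xor b)) /\ a)
G3 = ~(G1 xor G2) = ~((~(c xor b)) xor (~((~(c xor b)) /\ a)))
At a=0, b=1, c=0: circuit gives 0, formula gives 1.

No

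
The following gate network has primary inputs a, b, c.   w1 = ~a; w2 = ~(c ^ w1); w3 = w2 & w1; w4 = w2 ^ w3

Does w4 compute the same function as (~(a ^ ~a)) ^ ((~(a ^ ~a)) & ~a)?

No

w1 = ~a
w2 = ~(c ^ w1) = ~(c ^ ~a)
w3 = w2 & w1 = (~(c ^ ~a)) & ~a
w4 = w2 ^ w3 = (~(c ^ ~a)) ^ ((~(c ^ ~a)) & ~a)
At a=1, b=0, c=0: circuit gives 1, formula gives 0.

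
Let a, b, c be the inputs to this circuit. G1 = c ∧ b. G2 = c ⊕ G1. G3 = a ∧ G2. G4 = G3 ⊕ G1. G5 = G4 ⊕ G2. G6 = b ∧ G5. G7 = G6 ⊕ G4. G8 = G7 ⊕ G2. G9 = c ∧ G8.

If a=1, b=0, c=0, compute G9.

0

G1 = 0 ∧ 0 = 0
G2 = 0 ⊕ 0 = 0
G3 = 1 ∧ 0 = 0
G4 = 0 ⊕ 0 = 0
G5 = 0 ⊕ 0 = 0
G6 = 0 ∧ 0 = 0
G7 = 0 ⊕ 0 = 0
G8 = 0 ⊕ 0 = 0
G9 = 0 ∧ 0 = 0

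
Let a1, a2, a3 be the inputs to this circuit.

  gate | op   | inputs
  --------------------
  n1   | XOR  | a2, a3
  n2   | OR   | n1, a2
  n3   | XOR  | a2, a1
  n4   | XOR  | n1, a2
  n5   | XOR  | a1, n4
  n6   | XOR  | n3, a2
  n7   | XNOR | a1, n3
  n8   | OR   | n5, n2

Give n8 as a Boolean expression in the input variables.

(a1 XOR ((a2 XOR a3) XOR a2)) OR ((a2 XOR a3) OR a2)

n1 = a2 XOR a3
n2 = n1 OR a2 = (a2 XOR a3) OR a2
n4 = n1 XOR a2 = (a2 XOR a3) XOR a2
n5 = a1 XOR n4 = a1 XOR ((a2 XOR a3) XOR a2)
n8 = n5 OR n2 = (a1 XOR ((a2 XOR a3) XOR a2)) OR ((a2 XOR a3) OR a2)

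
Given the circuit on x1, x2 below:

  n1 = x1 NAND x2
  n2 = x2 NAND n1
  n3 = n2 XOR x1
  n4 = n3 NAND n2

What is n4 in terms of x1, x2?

((x2 NAND (x1 NAND x2)) XOR x1) NAND (x2 NAND (x1 NAND x2))

n1 = x1 NAND x2
n2 = x2 NAND n1 = x2 NAND (x1 NAND x2)
n3 = n2 XOR x1 = (x2 NAND (x1 NAND x2)) XOR x1
n4 = n3 NAND n2 = ((x2 NAND (x1 NAND x2)) XOR x1) NAND (x2 NAND (x1 NAND x2))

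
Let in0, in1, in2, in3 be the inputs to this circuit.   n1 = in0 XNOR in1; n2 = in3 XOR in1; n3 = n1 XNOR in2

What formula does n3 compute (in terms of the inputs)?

(in0 XNOR in1) XNOR in2

n1 = in0 XNOR in1
n3 = n1 XNOR in2 = (in0 XNOR in1) XNOR in2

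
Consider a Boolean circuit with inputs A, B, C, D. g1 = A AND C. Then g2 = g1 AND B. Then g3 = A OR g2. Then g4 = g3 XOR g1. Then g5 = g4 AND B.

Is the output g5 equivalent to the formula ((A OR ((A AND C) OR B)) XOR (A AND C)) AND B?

No

g1 = A AND C
g2 = g1 AND B = (A AND C) AND B
g3 = A OR g2 = A OR ((A AND C) AND B)
g4 = g3 XOR g1 = (A OR ((A AND C) AND B)) XOR (A AND C)
g5 = g4 AND B = ((A OR ((A AND C) AND B)) XOR (A AND C)) AND B
At A=0, B=1, C=0, D=0: circuit gives 0, formula gives 1.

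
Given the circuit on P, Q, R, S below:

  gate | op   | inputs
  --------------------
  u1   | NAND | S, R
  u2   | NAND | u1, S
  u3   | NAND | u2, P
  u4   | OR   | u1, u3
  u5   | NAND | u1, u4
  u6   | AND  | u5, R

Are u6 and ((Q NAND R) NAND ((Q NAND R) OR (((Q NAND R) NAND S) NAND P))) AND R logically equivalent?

No

u1 = S NAND R
u2 = u1 NAND S = (S NAND R) NAND S
u3 = u2 NAND P = ((S NAND R) NAND S) NAND P
u4 = u1 OR u3 = (S NAND R) OR (((S NAND R) NAND S) NAND P)
u5 = u1 NAND u4 = (S NAND R) NAND ((S NAND R) OR (((S NAND R) NAND S) NAND P))
u6 = u5 AND R = ((S NAND R) NAND ((S NAND R) OR (((S NAND R) NAND S) NAND P))) AND R
At P=0, Q=0, R=1, S=1: circuit gives 1, formula gives 0.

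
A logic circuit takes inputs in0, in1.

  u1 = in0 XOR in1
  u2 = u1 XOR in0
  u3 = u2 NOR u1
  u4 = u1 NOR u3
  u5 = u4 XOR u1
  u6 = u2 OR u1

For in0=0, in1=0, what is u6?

0

u1 = 0 XOR 0 = 0
u2 = 0 XOR 0 = 0
u6 = 0 OR 0 = 0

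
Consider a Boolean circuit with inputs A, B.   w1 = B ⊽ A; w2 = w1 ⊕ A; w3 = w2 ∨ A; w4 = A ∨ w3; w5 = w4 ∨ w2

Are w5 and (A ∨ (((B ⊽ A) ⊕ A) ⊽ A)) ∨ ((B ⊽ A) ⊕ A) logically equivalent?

w1 = B ⊽ A
w2 = w1 ⊕ A = (B ⊽ A) ⊕ A
w3 = w2 ∨ A = ((B ⊽ A) ⊕ A) ∨ A
w4 = A ∨ w3 = A ∨ (((B ⊽ A) ⊕ A) ∨ A)
w5 = w4 ∨ w2 = (A ∨ (((B ⊽ A) ⊕ A) ∨ A)) ∨ ((B ⊽ A) ⊕ A)
At A=0, B=1: circuit gives 0, formula gives 1.

No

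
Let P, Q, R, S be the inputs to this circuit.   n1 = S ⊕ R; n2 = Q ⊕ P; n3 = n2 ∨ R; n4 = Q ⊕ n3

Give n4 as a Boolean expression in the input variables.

Q ⊕ ((Q ⊕ P) ∨ R)

n2 = Q ⊕ P
n3 = n2 ∨ R = (Q ⊕ P) ∨ R
n4 = Q ⊕ n3 = Q ⊕ ((Q ⊕ P) ∨ R)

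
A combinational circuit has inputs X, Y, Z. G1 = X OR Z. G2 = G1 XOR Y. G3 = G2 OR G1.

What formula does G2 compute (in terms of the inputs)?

(X OR Z) XOR Y

G1 = X OR Z
G2 = G1 XOR Y = (X OR Z) XOR Y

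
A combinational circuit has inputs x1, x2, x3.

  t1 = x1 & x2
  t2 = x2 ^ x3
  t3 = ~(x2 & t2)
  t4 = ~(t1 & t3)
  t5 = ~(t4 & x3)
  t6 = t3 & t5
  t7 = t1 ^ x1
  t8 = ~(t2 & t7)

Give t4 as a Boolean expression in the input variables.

~((x1 & x2) & (~(x2 & (x2 ^ x3))))

t1 = x1 & x2
t2 = x2 ^ x3
t3 = ~(x2 & t2) = ~(x2 & (x2 ^ x3))
t4 = ~(t1 & t3) = ~((x1 & x2) & (~(x2 & (x2 ^ x3))))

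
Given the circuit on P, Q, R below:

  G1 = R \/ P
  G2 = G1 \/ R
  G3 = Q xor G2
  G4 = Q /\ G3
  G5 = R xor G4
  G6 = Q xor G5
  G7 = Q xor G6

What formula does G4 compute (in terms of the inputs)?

Q /\ (Q xor ((R \/ P) \/ R))

G1 = R \/ P
G2 = G1 \/ R = (R \/ P) \/ R
G3 = Q xor G2 = Q xor ((R \/ P) \/ R)
G4 = Q /\ G3 = Q /\ (Q xor ((R \/ P) \/ R))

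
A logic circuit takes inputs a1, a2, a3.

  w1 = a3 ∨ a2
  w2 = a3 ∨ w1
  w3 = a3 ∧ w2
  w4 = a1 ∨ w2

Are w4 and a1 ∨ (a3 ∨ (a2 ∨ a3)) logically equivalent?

Yes

w1 = a3 ∨ a2
w2 = a3 ∨ w1 = a3 ∨ (a3 ∨ a2)
w4 = a1 ∨ w2 = a1 ∨ (a3 ∨ (a3 ∨ a2))
At a1=0, a2=0, a3=0: circuit gives 0, formula gives 0.
At a1=0, a2=0, a3=1: circuit gives 1, formula gives 1.
Agrees on all 8 inputs.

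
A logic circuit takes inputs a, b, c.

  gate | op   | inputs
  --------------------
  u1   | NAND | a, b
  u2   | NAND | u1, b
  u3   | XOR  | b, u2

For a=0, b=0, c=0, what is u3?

1

u1 = 0 NAND 0 = 1
u2 = 1 NAND 0 = 1
u3 = 0 XOR 1 = 1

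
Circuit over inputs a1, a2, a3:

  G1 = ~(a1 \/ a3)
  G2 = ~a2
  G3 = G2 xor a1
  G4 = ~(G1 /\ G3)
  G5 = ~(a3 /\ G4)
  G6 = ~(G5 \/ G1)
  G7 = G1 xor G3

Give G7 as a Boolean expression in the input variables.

G1 = ~(a1 \/ a3)
G2 = ~a2
G3 = G2 xor a1 = ~a2 xor a1
G7 = G1 xor G3 = (~(a1 \/ a3)) xor (~a2 xor a1)

(~(a1 \/ a3)) xor (~a2 xor a1)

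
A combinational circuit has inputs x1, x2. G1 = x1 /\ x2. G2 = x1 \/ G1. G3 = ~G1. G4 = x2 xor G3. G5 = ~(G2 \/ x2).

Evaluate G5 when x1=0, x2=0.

1

G1 = 0 /\ 0 = 0
G2 = 0 \/ 0 = 0
G5 = ~(0 \/ 0) = 1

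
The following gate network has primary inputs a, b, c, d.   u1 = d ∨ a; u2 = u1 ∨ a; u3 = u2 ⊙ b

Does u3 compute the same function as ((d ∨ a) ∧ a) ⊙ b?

No

u1 = d ∨ a
u2 = u1 ∨ a = (d ∨ a) ∨ a
u3 = u2 ⊙ b = ((d ∨ a) ∨ a) ⊙ b
At a=0, b=0, c=0, d=1: circuit gives 0, formula gives 1.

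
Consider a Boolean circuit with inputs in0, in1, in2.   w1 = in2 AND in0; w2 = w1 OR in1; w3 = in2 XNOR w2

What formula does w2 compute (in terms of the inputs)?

w1 = in2 AND in0
w2 = w1 OR in1 = (in2 AND in0) OR in1

(in2 AND in0) OR in1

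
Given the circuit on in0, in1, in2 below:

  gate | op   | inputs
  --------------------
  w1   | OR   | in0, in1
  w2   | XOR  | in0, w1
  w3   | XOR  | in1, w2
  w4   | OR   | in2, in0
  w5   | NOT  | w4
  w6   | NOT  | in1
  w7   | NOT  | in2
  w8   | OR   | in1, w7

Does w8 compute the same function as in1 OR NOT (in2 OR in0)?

w7 = NOT in2
w8 = in1 OR w7 = in1 OR NOT in2
At in0=1, in1=0, in2=0: circuit gives 1, formula gives 0.

No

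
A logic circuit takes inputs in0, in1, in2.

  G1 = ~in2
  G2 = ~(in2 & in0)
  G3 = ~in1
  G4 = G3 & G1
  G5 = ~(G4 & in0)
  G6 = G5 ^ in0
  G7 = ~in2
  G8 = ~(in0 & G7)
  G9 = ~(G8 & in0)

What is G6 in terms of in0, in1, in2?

(~((~in1 & ~in2) & in0)) ^ in0

G1 = ~in2
G3 = ~in1
G4 = G3 & G1 = ~in1 & ~in2
G5 = ~(G4 & in0) = ~((~in1 & ~in2) & in0)
G6 = G5 ^ in0 = (~((~in1 & ~in2) & in0)) ^ in0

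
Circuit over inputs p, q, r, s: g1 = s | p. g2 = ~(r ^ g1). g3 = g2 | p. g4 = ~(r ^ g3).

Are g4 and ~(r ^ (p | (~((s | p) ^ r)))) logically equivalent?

g1 = s | p
g2 = ~(r ^ g1) = ~(r ^ (s | p))
g3 = g2 | p = (~(r ^ (s | p))) | p
g4 = ~(r ^ g3) = ~(r ^ ((~(r ^ (s | p))) | p))
At p=0, q=0, r=0, s=0: circuit gives 0, formula gives 0.
At p=0, q=0, r=0, s=1: circuit gives 1, formula gives 1.
Agrees on all 16 inputs.

Yes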